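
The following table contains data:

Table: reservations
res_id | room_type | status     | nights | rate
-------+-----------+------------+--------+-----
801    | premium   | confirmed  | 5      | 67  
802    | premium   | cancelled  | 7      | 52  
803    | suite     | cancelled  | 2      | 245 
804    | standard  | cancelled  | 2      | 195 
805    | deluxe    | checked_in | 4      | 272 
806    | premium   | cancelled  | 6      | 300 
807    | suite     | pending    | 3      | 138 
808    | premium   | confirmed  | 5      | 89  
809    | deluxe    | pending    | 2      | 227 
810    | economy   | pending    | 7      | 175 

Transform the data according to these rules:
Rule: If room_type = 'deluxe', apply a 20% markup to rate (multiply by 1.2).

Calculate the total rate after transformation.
1859.8

Step 1: Records with room_type = 'deluxe' have total rate = 499
Step 2: Apply multiplier: 499 × 1.2 = 598.8
Step 3: Other records total: 1261
Step 4: Final sum = 598.8 + 1261 = 1859.8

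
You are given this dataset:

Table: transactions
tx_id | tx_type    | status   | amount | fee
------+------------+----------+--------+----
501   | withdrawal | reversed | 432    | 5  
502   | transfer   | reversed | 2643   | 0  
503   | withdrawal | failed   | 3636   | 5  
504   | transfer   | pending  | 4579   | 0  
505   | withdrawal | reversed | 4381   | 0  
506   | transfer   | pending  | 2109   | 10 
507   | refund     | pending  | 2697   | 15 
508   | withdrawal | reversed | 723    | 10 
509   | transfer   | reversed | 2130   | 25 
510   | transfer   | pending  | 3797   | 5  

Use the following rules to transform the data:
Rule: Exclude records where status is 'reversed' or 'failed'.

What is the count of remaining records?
4

Step 1: Count records to exclude
  - 5 (reversed) + 1 (failed) = 6 records
Step 2: Total records: 10
Step 3: Remaining = 10 - 6 = 4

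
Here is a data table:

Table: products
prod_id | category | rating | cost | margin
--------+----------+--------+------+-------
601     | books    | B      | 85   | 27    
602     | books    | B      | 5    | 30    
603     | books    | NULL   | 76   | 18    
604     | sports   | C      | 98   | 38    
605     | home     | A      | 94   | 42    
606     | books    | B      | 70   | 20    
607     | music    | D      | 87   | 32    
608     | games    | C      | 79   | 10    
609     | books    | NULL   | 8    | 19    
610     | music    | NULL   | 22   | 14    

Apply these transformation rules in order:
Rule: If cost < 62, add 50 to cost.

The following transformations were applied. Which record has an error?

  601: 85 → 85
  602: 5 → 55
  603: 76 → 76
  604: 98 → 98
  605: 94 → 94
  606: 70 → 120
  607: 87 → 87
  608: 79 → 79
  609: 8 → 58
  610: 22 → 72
Record 606 has an error. The correct transformed value should be 70, not 120.

Step 1: Check each record against the rule
Step 2: Record 606 has cost = 70
Step 3: Since 70 >= 62, the bonus should not have been applied
Step 4: Correct value = 70, but claimed value = 120
Conclusion: Record 606 has the error.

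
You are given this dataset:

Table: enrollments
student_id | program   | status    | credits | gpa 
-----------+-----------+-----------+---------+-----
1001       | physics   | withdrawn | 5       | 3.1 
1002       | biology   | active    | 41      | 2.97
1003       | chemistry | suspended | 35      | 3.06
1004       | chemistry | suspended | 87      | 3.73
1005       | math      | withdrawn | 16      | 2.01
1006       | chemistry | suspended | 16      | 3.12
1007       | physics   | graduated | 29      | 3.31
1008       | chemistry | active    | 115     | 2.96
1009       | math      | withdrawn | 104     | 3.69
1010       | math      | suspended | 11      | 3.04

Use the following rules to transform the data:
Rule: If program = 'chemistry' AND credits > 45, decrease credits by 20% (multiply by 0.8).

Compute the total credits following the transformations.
418.6

Step 1: Find records where program = 'chemistry' AND credits > 45
Step 2: 2 records match, summing to 202
Step 3: After multiplier: 202 × 0.8 = 161.6
Step 4: Unaffected records sum: 257
Step 5: Final sum = 161.6 + 257 = 418.6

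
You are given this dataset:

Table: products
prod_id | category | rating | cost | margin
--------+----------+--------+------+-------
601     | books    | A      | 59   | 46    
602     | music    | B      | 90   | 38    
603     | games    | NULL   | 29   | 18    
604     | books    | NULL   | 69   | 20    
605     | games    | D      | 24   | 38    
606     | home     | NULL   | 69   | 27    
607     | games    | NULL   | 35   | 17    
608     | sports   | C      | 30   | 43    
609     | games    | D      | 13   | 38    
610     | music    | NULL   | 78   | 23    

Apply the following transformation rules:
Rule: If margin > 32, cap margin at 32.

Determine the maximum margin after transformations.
32

Step 1: Original maximum margin = 46
Step 2: Apply cap at 32
Step 3: 5 records had margin > 32 and were capped
Step 4: Maximum after transformation = 32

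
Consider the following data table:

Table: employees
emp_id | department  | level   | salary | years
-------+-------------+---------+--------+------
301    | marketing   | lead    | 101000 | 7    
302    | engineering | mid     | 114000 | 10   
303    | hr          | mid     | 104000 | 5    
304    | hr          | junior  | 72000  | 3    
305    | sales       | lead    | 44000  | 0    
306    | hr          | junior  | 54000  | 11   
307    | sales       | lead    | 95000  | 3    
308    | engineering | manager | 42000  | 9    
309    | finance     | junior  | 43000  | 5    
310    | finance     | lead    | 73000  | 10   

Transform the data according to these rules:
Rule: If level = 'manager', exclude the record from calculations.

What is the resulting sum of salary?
700000

Step 1: Identify records where level = 'manager'
Step 2: The excluded records sum to 42000
Step 3: Original total salary = 742000
Step 4: Remaining total = 742000 - 42000 = 700000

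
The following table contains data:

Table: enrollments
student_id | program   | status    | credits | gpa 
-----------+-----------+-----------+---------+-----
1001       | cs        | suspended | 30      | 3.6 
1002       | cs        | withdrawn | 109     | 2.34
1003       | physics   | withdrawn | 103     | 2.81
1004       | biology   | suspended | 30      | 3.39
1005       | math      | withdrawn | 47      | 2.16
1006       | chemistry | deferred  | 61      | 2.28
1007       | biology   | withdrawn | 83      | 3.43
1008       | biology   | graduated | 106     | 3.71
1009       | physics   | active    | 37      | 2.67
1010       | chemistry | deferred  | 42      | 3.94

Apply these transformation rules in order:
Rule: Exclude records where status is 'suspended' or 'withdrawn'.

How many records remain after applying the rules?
4

Step 1: Count records to exclude
  - 2 (suspended) + 4 (withdrawn) = 6 records
Step 2: Total records: 10
Step 3: Remaining = 10 - 6 = 4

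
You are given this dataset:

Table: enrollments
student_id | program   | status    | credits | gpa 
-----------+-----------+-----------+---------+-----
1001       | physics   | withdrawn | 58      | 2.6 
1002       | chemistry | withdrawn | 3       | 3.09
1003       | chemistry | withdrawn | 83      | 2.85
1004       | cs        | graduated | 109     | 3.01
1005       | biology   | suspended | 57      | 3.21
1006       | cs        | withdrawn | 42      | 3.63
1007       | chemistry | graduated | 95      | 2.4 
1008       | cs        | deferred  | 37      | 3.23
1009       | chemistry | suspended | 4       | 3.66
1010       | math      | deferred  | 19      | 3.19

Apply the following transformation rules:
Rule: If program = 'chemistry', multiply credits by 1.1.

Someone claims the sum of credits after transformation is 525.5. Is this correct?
Yes, the result is correct.

Step 1: Calculate the correct sum after transformation
Step 2: Apply multiplier 1.1 to records where program = 'chemistry'
Step 3: Correct result = 525.5
Step 4: Claimed result = 525.5
Step 5: 525.5 = 525.5 ✓
Conclusion: The claimed result is correct.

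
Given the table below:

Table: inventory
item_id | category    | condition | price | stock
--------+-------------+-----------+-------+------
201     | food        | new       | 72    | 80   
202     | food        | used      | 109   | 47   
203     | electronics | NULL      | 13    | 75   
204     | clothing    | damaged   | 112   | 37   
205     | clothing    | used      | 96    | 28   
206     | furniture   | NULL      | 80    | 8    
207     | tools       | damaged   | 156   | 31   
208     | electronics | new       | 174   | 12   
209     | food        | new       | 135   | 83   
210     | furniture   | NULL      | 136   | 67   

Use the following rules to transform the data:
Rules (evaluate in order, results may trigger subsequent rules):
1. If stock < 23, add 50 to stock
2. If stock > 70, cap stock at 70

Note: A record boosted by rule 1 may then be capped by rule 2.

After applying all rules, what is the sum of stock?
540

Step 1: Apply rule 1 to records with stock < 23
  - 2 records get bonus of 50
  - Of these, 0 records then exceed 70 and get capped
Step 2: Apply rule 2 to records with stock > 70
  - 3 records (original) are capped
Step 3: Calculate final sum = 540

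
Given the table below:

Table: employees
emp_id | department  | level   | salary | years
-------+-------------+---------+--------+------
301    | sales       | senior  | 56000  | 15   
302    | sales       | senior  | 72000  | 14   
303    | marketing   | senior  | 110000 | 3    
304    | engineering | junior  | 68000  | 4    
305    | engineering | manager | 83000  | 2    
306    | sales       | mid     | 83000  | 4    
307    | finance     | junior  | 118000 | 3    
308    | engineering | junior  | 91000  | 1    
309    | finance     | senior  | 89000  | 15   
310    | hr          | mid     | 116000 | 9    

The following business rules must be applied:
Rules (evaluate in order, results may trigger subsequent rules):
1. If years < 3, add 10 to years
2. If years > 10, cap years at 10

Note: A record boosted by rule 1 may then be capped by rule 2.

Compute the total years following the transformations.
73

Step 1: Apply rule 1 to records with years < 3
  - 2 records get bonus of 10
  - Of these, 2 records then exceed 10 and get capped
Step 2: Apply rule 2 to records with years > 10
  - 3 records (original) are capped
Step 3: Calculate final sum = 73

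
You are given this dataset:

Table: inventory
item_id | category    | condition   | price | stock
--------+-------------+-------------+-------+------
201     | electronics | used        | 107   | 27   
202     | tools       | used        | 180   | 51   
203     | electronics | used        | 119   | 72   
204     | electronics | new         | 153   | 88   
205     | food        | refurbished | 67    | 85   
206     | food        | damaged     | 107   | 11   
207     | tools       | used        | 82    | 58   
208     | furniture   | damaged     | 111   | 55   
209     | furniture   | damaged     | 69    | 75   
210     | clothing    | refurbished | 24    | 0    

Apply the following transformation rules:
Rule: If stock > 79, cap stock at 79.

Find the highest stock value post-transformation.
79

Step 1: Original maximum stock = 88
Step 2: Apply cap at 79
Step 3: 2 records had stock > 79 and were capped
Step 4: Maximum after transformation = 79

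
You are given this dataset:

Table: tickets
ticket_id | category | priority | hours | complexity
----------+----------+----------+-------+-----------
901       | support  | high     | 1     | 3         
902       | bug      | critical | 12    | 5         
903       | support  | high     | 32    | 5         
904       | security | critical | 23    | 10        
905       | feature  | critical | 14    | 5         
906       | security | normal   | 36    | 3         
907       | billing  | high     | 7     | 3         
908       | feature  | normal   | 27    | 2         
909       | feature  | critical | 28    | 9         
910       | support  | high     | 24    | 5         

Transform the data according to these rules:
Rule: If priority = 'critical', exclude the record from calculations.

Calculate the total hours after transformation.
127

Step 1: Identify records where priority = 'critical'
Step 2: The excluded records sum to 77
Step 3: Original total hours = 204
Step 4: Remaining total = 204 - 77 = 127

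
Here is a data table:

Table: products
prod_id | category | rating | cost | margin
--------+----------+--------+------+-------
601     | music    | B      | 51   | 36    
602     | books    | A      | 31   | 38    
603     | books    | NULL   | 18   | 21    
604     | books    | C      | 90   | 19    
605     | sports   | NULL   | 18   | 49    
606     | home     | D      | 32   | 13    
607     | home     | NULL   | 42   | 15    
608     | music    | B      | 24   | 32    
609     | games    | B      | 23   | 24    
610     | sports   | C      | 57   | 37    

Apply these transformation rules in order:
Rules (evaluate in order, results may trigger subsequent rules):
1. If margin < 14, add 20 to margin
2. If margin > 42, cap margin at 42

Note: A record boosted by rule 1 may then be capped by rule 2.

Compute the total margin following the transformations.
297

Step 1: Apply rule 1 to records with margin < 14
  - 1 records get bonus of 20
  - Of these, 0 records then exceed 42 and get capped
Step 2: Apply rule 2 to records with margin > 42
  - 1 records (original) are capped
Step 3: Calculate final sum = 297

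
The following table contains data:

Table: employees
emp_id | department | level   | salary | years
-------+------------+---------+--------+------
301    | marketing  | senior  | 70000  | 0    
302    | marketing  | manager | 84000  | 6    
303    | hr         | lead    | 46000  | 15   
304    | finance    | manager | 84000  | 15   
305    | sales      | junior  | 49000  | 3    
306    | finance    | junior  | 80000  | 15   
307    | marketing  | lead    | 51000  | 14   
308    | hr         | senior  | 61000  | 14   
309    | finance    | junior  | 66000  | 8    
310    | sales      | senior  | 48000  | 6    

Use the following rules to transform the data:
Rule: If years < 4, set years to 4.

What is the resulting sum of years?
101

Step 1: 2 records have years < 4
Step 2: These records originally summed to 3
Step 3: After setting to minimum: 2 × 4 = 8
Step 4: Unaffected records sum: 93
Step 5: Final sum = 8 + 93 = 101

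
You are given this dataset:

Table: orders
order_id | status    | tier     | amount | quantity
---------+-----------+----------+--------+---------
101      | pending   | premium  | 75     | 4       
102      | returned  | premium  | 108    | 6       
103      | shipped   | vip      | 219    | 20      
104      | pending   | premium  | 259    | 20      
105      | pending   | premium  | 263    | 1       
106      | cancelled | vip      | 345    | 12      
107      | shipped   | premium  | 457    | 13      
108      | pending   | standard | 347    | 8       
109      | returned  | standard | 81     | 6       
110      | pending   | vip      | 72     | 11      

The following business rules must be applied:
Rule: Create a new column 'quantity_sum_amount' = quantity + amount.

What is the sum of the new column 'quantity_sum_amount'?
2327

Step 1: For each record, compute quantity + amount
Example calculations:
  4 + 75 = 79
  6 + 108 = 114
  20 + 219 = 239
  ...
Step 2: Sum all derived values
Step 3: Total = 2327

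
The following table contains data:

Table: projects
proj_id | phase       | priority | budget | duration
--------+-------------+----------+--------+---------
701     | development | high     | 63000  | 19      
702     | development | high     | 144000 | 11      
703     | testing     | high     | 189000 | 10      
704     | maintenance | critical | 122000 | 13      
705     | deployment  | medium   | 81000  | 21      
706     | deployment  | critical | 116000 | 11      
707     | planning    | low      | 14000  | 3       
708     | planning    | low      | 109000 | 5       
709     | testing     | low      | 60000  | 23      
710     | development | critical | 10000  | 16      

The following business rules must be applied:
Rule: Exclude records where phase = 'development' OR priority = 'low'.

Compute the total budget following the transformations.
508000

Step 1: Find records where phase = 'development' OR priority = 'low'
Step 2: 6 records match, summing to 400000
Step 3: Original sum: 908000
Step 4: Remaining sum = 908000 - 400000 = 508000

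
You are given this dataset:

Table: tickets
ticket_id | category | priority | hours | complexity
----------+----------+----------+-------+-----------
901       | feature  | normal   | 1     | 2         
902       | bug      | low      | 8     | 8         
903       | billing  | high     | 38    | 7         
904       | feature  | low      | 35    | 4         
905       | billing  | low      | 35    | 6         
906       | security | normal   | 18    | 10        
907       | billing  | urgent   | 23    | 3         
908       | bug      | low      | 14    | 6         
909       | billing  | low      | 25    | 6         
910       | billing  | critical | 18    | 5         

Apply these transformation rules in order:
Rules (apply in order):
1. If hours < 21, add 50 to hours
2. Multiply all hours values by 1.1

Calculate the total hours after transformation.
511.5

Step 1: Apply Rule 1 - Add 50 to records with hours < 21
  - 5 records affected: 59 + (5 × 50) = 309
  - Unaffected records: 156
  - Sum after Rule 1: 465
Step 2: Apply Rule 2 - Multiply all by 1.1
  - 465 × 1.1 = 511.5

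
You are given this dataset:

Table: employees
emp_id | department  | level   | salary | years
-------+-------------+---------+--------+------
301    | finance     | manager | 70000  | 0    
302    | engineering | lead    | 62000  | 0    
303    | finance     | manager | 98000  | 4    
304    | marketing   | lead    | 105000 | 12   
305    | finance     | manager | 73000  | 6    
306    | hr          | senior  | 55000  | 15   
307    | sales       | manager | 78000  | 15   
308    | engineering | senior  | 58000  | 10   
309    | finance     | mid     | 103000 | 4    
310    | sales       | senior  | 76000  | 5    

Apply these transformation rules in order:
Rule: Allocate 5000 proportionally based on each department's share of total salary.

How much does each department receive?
engineering: 771.21, finance: 2210.8, hr: 353.47, marketing: 674.81, sales: 989.72

Step 1: Calculate total salary = 778000
Step 2: Calculate each department's proportion:
  engineering: 120000/778000 = 15.42% → 771.21
  finance: 344000/778000 = 44.22% → 2210.8
  hr: 55000/778000 = 7.07% → 353.47
  marketing: 105000/778000 = 13.50% → 674.81
  sales: 154000/778000 = 19.79% → 989.72
Step 3: Verify: sum of allocations ≈ 5000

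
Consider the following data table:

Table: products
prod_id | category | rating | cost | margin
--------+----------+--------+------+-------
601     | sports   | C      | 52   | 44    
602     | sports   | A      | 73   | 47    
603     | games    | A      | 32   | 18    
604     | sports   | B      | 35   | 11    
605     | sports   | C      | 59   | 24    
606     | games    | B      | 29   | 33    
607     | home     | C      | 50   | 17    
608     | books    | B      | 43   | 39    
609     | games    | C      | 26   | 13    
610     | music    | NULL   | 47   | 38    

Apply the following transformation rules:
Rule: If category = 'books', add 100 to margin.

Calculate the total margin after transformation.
384

Step 1: Count records where category = 'books': 1
Step 2: Total bonus added: 1 × 100 = 100
Step 3: Original sum of margin: 284
Step 4: Final sum = 284 + 100 = 384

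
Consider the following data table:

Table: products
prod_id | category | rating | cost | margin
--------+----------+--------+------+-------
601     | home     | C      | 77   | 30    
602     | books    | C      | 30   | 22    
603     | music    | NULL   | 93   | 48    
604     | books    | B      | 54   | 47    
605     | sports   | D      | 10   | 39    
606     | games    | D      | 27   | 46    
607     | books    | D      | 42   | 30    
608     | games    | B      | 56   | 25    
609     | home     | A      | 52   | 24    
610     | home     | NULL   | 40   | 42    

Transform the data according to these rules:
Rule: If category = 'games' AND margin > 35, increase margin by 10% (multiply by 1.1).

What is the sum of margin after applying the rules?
357.6

Step 1: Find records where category = 'games' AND margin > 35
Step 2: 1 records match, summing to 46
Step 3: After multiplier: 46 × 1.1 = 50.6
Step 4: Unaffected records sum: 307
Step 5: Final sum = 50.6 + 307 = 357.6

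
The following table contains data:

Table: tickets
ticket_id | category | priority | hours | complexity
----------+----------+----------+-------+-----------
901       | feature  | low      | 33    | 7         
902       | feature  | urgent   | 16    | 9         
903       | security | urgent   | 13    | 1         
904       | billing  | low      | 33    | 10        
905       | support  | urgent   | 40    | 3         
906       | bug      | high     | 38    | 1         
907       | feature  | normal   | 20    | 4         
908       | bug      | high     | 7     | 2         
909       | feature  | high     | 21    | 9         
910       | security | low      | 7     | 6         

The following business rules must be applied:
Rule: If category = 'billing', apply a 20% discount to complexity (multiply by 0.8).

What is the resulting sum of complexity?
50.0

Step 1: Records with category = 'billing' have total complexity = 10
Step 2: Apply multiplier: 10 × 0.8 = 8.0
Step 3: Other records total: 42
Step 4: Final sum = 8.0 + 42 = 50.0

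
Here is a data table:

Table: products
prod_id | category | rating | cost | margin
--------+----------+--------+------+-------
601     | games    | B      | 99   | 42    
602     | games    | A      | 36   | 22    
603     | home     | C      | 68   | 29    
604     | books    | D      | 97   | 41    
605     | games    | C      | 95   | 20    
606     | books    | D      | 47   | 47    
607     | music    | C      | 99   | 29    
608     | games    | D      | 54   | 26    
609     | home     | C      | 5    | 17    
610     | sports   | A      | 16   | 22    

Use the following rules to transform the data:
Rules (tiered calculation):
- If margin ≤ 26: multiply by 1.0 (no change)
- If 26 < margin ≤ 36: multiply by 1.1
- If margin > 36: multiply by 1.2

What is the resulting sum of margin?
326.8

Step 1: Tier 1 (margin ≤ 26): 5 records, sum = 107 × 1.0 = 107.0
Step 2: Tier 2 (26 < margin ≤ 36): 2 records, sum = 58 × 1.1 = 63.8
Step 3: Tier 3 (margin > 36): 3 records, sum = 130 × 1.2 = 156.0
Step 4: Final sum = 107.0 + 63.8 + 156.0 = 326.8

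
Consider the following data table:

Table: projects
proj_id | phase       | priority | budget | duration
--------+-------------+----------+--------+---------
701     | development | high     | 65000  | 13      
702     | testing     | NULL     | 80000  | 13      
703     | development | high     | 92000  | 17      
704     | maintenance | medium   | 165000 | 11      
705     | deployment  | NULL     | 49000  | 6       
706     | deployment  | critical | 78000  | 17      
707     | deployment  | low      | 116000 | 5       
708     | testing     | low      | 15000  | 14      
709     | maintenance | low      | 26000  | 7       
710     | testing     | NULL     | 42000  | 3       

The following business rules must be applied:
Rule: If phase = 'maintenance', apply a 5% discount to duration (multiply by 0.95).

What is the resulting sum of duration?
105.1

Step 1: Records with phase = 'maintenance' have total duration = 18
Step 2: Apply multiplier: 18 × 0.95 = 17.1
Step 3: Other records total: 88
Step 4: Final sum = 17.1 + 88 = 105.1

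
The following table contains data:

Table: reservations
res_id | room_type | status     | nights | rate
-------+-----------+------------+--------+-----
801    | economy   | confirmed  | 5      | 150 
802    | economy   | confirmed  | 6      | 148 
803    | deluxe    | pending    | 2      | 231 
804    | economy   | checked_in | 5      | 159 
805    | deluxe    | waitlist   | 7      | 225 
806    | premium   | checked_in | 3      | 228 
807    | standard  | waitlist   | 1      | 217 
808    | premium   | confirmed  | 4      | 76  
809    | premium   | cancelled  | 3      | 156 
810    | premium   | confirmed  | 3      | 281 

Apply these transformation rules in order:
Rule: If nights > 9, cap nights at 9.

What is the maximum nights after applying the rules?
7

Step 1: Original maximum nights = 7
Step 2: Check cap of 9 against maximum
Step 3: No records exceed the cap (max 7 <= cap 9), so no capping applies
Step 4: Maximum after transformation = 7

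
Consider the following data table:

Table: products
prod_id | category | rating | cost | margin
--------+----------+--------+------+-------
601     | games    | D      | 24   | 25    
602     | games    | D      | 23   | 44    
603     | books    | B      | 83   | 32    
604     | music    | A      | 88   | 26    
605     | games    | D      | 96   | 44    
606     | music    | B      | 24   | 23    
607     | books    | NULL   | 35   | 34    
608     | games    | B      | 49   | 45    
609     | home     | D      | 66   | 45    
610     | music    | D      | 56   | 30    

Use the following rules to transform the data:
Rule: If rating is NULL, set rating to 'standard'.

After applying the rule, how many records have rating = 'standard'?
1

Step 1: Count records where rating IS NULL
Step 2: Found 1 records with NULL rating
Step 3: These records will have rating set to 'standard'
Step 4: Records already having rating = 'standard': 0
Step 5: Answer: 1 + 0 = 1 records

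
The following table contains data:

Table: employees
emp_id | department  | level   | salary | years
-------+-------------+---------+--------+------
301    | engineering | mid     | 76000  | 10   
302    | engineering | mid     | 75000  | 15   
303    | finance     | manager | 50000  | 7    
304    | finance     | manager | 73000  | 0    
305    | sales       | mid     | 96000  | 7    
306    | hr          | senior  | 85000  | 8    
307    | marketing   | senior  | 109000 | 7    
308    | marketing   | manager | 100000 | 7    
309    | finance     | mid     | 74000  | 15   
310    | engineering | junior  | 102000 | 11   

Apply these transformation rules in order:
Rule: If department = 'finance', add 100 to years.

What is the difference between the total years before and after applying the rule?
300

Step 1: Original sum of years = 87
Step 2: 3 records have department = 'finance'
Step 3: Each affected record changes by 100
Step 4: Total change = 3 × 100 = 300
Step 5: New sum = 87 + 300 = 387
Step 6: Difference = |387 - 87| = 300
        (Sum increased by 300)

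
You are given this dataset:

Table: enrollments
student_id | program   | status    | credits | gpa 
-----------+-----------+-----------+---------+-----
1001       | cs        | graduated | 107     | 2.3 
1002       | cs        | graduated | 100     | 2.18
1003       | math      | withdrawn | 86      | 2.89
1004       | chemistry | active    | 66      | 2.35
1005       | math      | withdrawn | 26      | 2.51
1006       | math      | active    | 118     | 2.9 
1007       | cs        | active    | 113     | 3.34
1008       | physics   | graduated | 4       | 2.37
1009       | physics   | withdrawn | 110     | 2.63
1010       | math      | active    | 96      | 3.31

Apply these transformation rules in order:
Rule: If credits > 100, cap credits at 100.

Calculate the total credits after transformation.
778

Step 1: 4 records have credits > 100
Step 2: These records originally summed to 448
Step 3: After capping: 4 × 100 = 400
Step 4: Unaffected records sum: 378
Step 5: Final sum = 400 + 378 = 778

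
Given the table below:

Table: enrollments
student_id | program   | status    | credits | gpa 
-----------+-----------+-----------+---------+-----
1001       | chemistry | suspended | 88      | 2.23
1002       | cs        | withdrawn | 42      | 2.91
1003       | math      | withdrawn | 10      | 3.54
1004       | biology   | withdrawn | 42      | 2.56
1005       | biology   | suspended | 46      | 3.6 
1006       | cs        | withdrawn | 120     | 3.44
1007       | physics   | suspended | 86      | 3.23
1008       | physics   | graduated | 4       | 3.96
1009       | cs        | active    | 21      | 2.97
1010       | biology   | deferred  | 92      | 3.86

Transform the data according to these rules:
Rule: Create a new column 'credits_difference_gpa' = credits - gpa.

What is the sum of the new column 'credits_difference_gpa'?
518.7

Step 1: For each record, compute credits - gpa
Example calculations:
  88 - 2.23 = 85.77
  42 - 2.91 = 39.09
  10 - 3.54 = 6.46
  ...
Step 2: Sum all derived values
Step 3: Total = 518.7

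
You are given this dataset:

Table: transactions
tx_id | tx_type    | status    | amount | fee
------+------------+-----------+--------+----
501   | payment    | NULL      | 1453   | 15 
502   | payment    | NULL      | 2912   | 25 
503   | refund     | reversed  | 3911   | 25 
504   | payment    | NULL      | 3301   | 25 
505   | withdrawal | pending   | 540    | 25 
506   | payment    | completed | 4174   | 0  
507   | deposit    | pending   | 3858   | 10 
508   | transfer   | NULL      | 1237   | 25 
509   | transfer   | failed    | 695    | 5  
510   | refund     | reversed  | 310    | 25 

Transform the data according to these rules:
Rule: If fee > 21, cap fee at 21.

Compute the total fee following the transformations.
156

Step 1: 6 records have fee > 21
Step 2: These records originally summed to 150
Step 3: After capping: 6 × 21 = 126
Step 4: Unaffected records sum: 30
Step 5: Final sum = 126 + 30 = 156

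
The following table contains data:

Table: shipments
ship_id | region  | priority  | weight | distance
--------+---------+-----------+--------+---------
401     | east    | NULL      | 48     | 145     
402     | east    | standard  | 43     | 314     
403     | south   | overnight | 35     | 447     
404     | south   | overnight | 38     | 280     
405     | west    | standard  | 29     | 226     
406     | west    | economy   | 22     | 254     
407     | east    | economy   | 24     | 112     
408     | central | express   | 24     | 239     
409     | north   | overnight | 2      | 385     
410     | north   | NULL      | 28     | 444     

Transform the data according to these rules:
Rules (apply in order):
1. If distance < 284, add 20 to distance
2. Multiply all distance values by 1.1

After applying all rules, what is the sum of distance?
3262.6

Step 1: Apply Rule 1 - Add 20 to records with distance < 284
  - 6 records affected: 1256 + (6 × 20) = 1376
  - Unaffected records: 1590
  - Sum after Rule 1: 2966
Step 2: Apply Rule 2 - Multiply all by 1.1
  - 2966 × 1.1 = 3262.6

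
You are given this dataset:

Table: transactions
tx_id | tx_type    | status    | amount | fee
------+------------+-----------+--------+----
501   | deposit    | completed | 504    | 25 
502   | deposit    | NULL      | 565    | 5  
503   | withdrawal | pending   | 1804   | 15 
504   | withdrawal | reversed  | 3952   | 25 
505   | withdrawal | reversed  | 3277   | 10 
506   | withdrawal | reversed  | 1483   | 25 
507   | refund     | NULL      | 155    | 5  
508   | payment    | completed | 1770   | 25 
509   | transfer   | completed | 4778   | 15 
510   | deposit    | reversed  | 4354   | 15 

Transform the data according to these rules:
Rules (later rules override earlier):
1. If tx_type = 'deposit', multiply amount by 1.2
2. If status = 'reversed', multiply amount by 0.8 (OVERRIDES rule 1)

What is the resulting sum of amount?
20242.6

Step 1: Rule 2 takes priority for records with status = 'reversed'
  - 4 records: 13066 × 0.8 = 10452.8
Step 2: Rule 1 applies to remaining records with tx_type = 'deposit'
  - 2 records: 1069 × 1.2 = 1282.8
Step 3: Other records unchanged: 8507
Step 4: Final sum = 10452.8 + 1282.8 + 8507 = 20242.6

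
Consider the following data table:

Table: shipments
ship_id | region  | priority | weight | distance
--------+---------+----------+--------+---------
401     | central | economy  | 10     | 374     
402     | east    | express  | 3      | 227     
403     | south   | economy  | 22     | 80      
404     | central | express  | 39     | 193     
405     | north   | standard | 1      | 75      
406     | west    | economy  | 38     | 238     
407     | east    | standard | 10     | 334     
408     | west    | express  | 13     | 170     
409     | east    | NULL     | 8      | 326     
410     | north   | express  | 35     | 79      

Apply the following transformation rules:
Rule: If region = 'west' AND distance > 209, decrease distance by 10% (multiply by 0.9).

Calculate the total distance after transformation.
2072.2

Step 1: Find records where region = 'west' AND distance > 209
Step 2: 1 records match, summing to 238
Step 3: After multiplier: 238 × 0.9 = 214.2
Step 4: Unaffected records sum: 1858
Step 5: Final sum = 214.2 + 1858 = 2072.2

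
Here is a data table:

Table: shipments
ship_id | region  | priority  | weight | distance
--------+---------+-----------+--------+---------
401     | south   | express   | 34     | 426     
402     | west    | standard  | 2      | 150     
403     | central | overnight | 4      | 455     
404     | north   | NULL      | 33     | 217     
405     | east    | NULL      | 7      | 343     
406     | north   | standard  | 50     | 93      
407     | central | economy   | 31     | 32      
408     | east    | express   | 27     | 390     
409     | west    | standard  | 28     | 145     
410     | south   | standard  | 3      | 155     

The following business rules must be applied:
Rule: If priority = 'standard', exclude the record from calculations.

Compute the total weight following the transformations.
136

Step 1: Identify records where priority = 'standard'
Step 2: The excluded records sum to 83
Step 3: Original total weight = 219
Step 4: Remaining total = 219 - 83 = 136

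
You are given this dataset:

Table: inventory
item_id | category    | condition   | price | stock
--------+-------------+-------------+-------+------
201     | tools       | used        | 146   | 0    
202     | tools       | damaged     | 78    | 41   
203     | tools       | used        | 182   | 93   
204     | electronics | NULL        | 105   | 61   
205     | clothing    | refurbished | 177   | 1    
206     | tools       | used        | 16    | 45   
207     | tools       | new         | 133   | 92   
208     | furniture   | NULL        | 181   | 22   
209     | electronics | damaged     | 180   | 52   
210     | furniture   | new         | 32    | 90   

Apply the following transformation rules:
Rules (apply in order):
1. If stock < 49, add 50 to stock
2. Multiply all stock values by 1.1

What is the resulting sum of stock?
821.7

Step 1: Apply Rule 1 - Add 50 to records with stock < 49
  - 5 records affected: 109 + (5 × 50) = 359
  - Unaffected records: 388
  - Sum after Rule 1: 747
Step 2: Apply Rule 2 - Multiply all by 1.1
  - 747 × 1.1 = 821.7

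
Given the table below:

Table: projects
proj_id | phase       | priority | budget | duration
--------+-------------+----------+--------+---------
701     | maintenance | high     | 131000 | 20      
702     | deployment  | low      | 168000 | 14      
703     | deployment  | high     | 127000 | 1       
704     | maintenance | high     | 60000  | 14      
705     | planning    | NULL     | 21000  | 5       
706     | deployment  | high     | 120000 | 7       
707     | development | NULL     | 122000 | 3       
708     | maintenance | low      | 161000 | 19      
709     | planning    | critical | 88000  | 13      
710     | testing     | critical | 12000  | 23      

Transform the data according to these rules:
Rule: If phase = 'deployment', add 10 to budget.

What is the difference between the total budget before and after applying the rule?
30

Step 1: Original sum of budget = 1010000
Step 2: 3 records have phase = 'deployment'
Step 3: Each affected record changes by 10
Step 4: Total change = 3 × 10 = 30
Step 5: New sum = 1010000 + 30 = 1010030
Step 6: Difference = |1010030 - 1010000| = 30
        (Sum increased by 30)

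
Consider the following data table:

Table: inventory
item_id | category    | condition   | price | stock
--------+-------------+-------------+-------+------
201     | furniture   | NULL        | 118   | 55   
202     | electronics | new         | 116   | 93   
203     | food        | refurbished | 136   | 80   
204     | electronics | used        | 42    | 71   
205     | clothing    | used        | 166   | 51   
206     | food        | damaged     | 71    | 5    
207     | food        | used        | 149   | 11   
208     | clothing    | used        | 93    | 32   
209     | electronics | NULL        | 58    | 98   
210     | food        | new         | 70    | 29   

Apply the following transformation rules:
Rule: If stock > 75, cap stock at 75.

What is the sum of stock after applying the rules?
479

Step 1: 3 records have stock > 75
Step 2: These records originally summed to 271
Step 3: After capping: 3 × 75 = 225
Step 4: Unaffected records sum: 254
Step 5: Final sum = 225 + 254 = 479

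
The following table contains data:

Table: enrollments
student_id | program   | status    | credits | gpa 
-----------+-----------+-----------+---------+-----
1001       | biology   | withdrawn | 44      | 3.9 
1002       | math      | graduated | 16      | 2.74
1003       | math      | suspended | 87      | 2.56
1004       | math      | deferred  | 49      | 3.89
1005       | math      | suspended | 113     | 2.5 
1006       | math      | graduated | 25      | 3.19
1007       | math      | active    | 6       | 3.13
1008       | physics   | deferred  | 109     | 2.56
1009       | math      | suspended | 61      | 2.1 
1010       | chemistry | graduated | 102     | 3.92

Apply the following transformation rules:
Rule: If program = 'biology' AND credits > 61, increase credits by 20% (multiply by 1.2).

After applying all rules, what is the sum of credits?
612

Step 1: Find records where program = 'biology' AND credits > 61
Step 2: 0 records match, summing to 0
Step 3: After multiplier: 0 × 1.2 = 0.0
Step 4: Unaffected records sum: 612
Step 5: Final sum = 0.0 + 612 = 612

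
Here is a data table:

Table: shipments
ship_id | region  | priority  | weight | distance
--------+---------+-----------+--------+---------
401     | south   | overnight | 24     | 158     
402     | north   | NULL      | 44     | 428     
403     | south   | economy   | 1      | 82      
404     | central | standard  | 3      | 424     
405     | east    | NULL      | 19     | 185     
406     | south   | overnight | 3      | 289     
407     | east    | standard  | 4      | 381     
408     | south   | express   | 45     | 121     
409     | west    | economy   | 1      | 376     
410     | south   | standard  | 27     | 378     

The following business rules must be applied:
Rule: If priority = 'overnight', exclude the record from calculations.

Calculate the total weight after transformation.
144

Step 1: Identify records where priority = 'overnight'
Step 2: The excluded records sum to 27
Step 3: Original total weight = 171
Step 4: Remaining total = 171 - 27 = 144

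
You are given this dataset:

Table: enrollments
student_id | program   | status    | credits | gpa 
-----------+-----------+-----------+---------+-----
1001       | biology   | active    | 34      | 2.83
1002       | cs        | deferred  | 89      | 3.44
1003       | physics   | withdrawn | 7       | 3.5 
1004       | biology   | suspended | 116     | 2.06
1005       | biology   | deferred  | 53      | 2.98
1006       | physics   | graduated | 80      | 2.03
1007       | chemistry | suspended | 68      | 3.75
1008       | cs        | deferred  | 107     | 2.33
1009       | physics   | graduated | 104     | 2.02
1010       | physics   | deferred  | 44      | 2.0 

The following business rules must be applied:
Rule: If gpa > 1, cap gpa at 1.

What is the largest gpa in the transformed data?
1

Step 1: Original maximum gpa = 3.75
Step 2: Apply cap at 1
Step 3: 10 records had gpa > 1 and were capped
Step 4: Maximum after transformation = 1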